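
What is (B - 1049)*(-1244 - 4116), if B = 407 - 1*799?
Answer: 7723760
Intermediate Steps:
B = -392 (B = 407 - 799 = -392)
(B - 1049)*(-1244 - 4116) = (-392 - 1049)*(-1244 - 4116) = -1441*(-5360) = 7723760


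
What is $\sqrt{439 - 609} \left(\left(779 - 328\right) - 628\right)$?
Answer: $- 177 i \sqrt{170} \approx - 2307.8 i$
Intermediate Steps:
$\sqrt{439 - 609} \left(\left(779 - 328\right) - 628\right) = \sqrt{-170} \left(451 - 628\right) = i \sqrt{170} \left(-177\right) = - 177 i \sqrt{170}$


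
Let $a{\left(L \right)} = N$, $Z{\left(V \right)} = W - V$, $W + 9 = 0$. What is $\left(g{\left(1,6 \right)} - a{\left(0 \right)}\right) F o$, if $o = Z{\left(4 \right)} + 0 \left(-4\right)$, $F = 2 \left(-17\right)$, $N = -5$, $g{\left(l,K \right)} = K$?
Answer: $4862$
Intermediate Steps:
$W = -9$ ($W = -9 + 0 = -9$)
$Z{\left(V \right)} = -9 - V$
$a{\left(L \right)} = -5$
$F = -34$
$o = -13$ ($o = \left(-9 - 4\right) + 0 \left(-4\right) = \left(-9 - 4\right) + 0 = -13 + 0 = -13$)
$\left(g{\left(1,6 \right)} - a{\left(0 \right)}\right) F o = \left(6 - -5\right) \left(-34\right) \left(-13\right) = \left(6 + 5\right) \left(-34\right) \left(-13\right) = 11 \left(-34\right) \left(-13\right) = \left(-374\right) \left(-13\right) = 4862$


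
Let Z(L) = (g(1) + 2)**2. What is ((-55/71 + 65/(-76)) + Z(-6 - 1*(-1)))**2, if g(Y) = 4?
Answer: 34395782521/29116816 ≈ 1181.3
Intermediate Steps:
Z(L) = 36 (Z(L) = (4 + 2)**2 = 6**2 = 36)
((-55/71 + 65/(-76)) + Z(-6 - 1*(-1)))**2 = ((-55/71 + 65/(-76)) + 36)**2 = ((-55*1/71 + 65*(-1/76)) + 36)**2 = ((-55/71 - 65/76) + 36)**2 = (-8795/5396 + 36)**2 = (185461/5396)**2 = 34395782521/29116816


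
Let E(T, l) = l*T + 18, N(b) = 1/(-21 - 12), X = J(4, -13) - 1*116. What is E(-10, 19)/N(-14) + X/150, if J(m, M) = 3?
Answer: 851287/150 ≈ 5675.3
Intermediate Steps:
X = -113 (X = 3 - 1*116 = 3 - 116 = -113)
N(b) = -1/33 (N(b) = 1/(-33) = -1/33)
E(T, l) = 18 + T*l (E(T, l) = T*l + 18 = 18 + T*l)
E(-10, 19)/N(-14) + X/150 = (18 - 10*19)/(-1/33) - 113/150 = (18 - 190)*(-33) - 113*1/150 = -172*(-33) - 113/150 = 5676 - 113/150 = 851287/150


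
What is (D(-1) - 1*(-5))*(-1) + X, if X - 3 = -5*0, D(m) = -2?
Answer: 0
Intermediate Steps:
X = 3 (X = 3 - 5*0 = 3 + 0 = 3)
(D(-1) - 1*(-5))*(-1) + X = (-2 - 1*(-5))*(-1) + 3 = (-2 + 5)*(-1) + 3 = 3*(-1) + 3 = -3 + 3 = 0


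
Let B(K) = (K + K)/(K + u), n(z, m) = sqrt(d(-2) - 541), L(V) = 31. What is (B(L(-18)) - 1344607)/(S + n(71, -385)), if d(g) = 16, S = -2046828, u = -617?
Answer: 38399456458776/58453567837997 + 656616470*I*sqrt(21)/409174974865979 ≈ 0.65692 + 7.3538e-6*I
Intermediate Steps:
n(z, m) = 5*I*sqrt(21) (n(z, m) = sqrt(16 - 541) = sqrt(-525) = 5*I*sqrt(21))
B(K) = 2*K/(-617 + K) (B(K) = (K + K)/(K - 617) = (2*K)/(-617 + K) = 2*K/(-617 + K))
(B(L(-18)) - 1344607)/(S + n(71, -385)) = (2*31/(-617 + 31) - 1344607)/(-2046828 + 5*I*sqrt(21)) = (2*31/(-586) - 1344607)/(-2046828 + 5*I*sqrt(21)) = (2*31*(-1/586) - 1344607)/(-2046828 + 5*I*sqrt(21)) = (-31/293 - 1344607)/(-2046828 + 5*I*sqrt(21)) = -393969882/(293*(-2046828 + 5*I*sqrt(21)))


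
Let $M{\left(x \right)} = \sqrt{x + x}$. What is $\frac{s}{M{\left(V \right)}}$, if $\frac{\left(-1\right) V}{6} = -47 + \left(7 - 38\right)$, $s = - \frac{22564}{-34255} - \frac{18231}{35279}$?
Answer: $\frac{171532451 \sqrt{26}}{188523214620} \approx 0.0046395$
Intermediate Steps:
$s = \frac{171532451}{1208482145}$ ($s = \left(-22564\right) \left(- \frac{1}{34255}\right) - \frac{18231}{35279} = \frac{22564}{34255} - \frac{18231}{35279} = \frac{171532451}{1208482145} \approx 0.14194$)
$V = 468$ ($V = - 6 \left(-47 + \left(7 - 38\right)\right) = - 6 \left(-47 - 31\right) = \left(-6\right) \left(-78\right) = 468$)
$M{\left(x \right)} = \sqrt{2} \sqrt{x}$ ($M{\left(x \right)} = \sqrt{2 x} = \sqrt{2} \sqrt{x}$)
$\frac{s}{M{\left(V \right)}} = \frac{171532451}{1208482145 \sqrt{2} \sqrt{468}} = \frac{171532451}{1208482145 \sqrt{2} \cdot 6 \sqrt{13}} = \frac{171532451}{1208482145 \cdot 6 \sqrt{26}} = \frac{171532451 \frac{\sqrt{26}}{156}}{1208482145} = \frac{171532451 \sqrt{26}}{188523214620}$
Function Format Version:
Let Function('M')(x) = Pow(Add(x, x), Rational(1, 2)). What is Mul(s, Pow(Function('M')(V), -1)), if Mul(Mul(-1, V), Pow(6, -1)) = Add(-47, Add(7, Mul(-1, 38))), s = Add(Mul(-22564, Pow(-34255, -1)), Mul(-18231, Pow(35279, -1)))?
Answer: Mul(Rational(171532451, 188523214620), Pow(26, Rational(1, 2))) ≈ 0.0046395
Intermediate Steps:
s = Rational(171532451, 1208482145) (s = Add(Mul(-22564, Rational(-1, 34255)), Mul(-18231, Rational(1, 35279))) = Add(Rational(22564, 34255), Rational(-18231, 35279)) = Rational(171532451, 1208482145) ≈ 0.14194)
V = 468 (V = Mul(-6, Add(-47, Add(7, Mul(-1, 38)))) = Mul(-6, Add(-47, Add(7, -38))) = Mul(-6, Add(-47, -31)) = Mul(-6, -78) = 468)
Function('M')(x) = Mul(Pow(2, Rational(1, 2)), Pow(x, Rational(1, 2))) (Function('M')(x) = Pow(Mul(2, x), Rational(1, 2)) = Mul(Pow(2, Rational(1, 2)), Pow(x, Rational(1, 2))))
Mul(s, Pow(Function('M')(V), -1)) = Mul(Rational(171532451, 1208482145), Pow(Mul(Pow(2, Rational(1, 2)), Pow(468, Rational(1, 2))), -1)) = Mul(Rational(171532451, 1208482145), Pow(Mul(Pow(2, Rational(1, 2)), Mul(6, Pow(13, Rational(1, 2)))), -1)) = Mul(Rational(171532451, 1208482145), Pow(Mul(6, Pow(26, Rational(1, 2))), -1)) = Mul(Rational(171532451, 1208482145), Mul(Rational(1, 156), Pow(26, Rational(1, 2)))) = Mul(Rational(171532451, 188523214620), Pow(26, Rational(1, 2)))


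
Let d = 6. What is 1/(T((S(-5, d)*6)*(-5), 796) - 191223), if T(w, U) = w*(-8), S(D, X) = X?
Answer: -1/189783 ≈ -5.2692e-6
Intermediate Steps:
T(w, U) = -8*w
1/(T((S(-5, d)*6)*(-5), 796) - 191223) = 1/(-8*6*6*(-5) - 191223) = 1/(-288*(-5) - 191223) = 1/(-8*(-180) - 191223) = 1/(1440 - 191223) = 1/(-189783) = -1/189783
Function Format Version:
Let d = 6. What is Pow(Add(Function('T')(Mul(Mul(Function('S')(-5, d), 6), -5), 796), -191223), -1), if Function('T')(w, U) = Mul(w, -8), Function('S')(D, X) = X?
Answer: Rational(-1, 189783) ≈ -5.2692e-6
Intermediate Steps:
Function('T')(w, U) = Mul(-8, w)
Pow(Add(Function('T')(Mul(Mul(Function('S')(-5, d), 6), -5), 796), -191223), -1) = Pow(Add(Mul(-8, Mul(Mul(6, 6), -5)), -191223), -1) = Pow(Add(Mul(-8, Mul(36, -5)), -191223), -1) = Pow(Add(Mul(-8, -180), -191223), -1) = Pow(Add(1440, -191223), -1) = Pow(-189783, -1) = Rational(-1, 189783)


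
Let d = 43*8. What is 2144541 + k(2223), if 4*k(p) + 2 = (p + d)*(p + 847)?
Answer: 4114713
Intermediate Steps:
d = 344
k(p) = -½ + (344 + p)*(847 + p)/4 (k(p) = -½ + ((p + 344)*(p + 847))/4 = -½ + ((344 + p)*(847 + p))/4 = -½ + (344 + p)*(847 + p)/4)
2144541 + k(2223) = 2144541 + (145683/2 + (¼)*2223² + (1191/4)*2223) = 2144541 + (145683/2 + (¼)*4941729 + 2647593/4) = 2144541 + (145683/2 + 4941729/4 + 2647593/4) = 2144541 + 1970172 = 4114713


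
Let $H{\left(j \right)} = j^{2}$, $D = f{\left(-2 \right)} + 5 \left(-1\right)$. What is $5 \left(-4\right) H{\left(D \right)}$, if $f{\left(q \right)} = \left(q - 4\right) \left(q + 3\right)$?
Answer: $-2420$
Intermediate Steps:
$f{\left(q \right)} = \left(-4 + q\right) \left(3 + q\right)$
$D = -11$ ($D = \left(-12 + \left(-2\right)^{2} - -2\right) + 5 \left(-1\right) = \left(-12 + 4 + 2\right) - 5 = -6 - 5 = -11$)
$5 \left(-4\right) H{\left(D \right)} = 5 \left(-4\right) \left(-11\right)^{2} = \left(-20\right) 121 = -2420$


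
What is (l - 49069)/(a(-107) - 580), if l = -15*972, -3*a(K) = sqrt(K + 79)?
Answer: 83061945/756907 - 190947*I*sqrt(7)/1513814 ≈ 109.74 - 0.33373*I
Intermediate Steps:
a(K) = -sqrt(79 + K)/3 (a(K) = -sqrt(K + 79)/3 = -sqrt(79 + K)/3)
l = -14580
(l - 49069)/(a(-107) - 580) = (-14580 - 49069)/(-sqrt(79 - 107)/3 - 580) = -63649/(-2*I*sqrt(7)/3 - 580) = -63649/(-580 - 2*I*sqrt(7)/3)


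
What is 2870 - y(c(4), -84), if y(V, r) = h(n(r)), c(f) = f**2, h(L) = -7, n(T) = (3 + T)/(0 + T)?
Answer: 2877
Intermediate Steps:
n(T) = (3 + T)/T
y(V, r) = -7
2870 - y(c(4), -84) = 2870 - 1*(-7) = 2870 + 7 = 2877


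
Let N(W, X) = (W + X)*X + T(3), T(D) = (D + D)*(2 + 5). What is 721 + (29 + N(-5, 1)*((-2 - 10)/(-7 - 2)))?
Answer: 2402/3 ≈ 800.67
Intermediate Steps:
T(D) = 14*D (T(D) = (2*D)*7 = 14*D)
N(W, X) = 42 + X*(W + X) (N(W, X) = (W + X)*X + 14*3 = X*(W + X) + 42 = 42 + X*(W + X))
721 + (29 + N(-5, 1)*((-2 - 10)/(-7 - 2))) = 721 + (29 + (42 + 1**2 - 5*1)*((-2 - 10)/(-7 - 2))) = 721 + (29 + (42 + 1 - 5)*(-12/(-9))) = 721 + (29 + 38*(-12*(-1/9))) = 721 + (29 + 38*(4/3)) = 721 + (29 + 152/3) = 721 + 239/3 = 2402/3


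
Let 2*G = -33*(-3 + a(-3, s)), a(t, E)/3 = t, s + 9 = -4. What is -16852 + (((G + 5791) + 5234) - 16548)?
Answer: -22177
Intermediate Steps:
s = -13 (s = -9 - 4 = -13)
a(t, E) = 3*t
G = 198 (G = (-33*(-3 + 3*(-3)))/2 = (-33*(-3 - 9))/2 = (-33*(-12))/2 = (1/2)*396 = 198)
-16852 + (((G + 5791) + 5234) - 16548) = -16852 + (((198 + 5791) + 5234) - 16548) = -16852 + ((5989 + 5234) - 16548) = -16852 + (11223 - 16548) = -16852 - 5325 = -22177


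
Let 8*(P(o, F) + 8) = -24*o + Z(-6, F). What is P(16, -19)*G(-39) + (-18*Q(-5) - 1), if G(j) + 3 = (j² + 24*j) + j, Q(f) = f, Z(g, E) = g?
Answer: -122905/4 ≈ -30726.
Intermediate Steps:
P(o, F) = -35/4 - 3*o (P(o, F) = -8 + (-24*o - 6)/8 = -8 + (-6 - 24*o)/8 = -8 + (-¾ - 3*o) = -35/4 - 3*o)
G(j) = -3 + j² + 25*j (G(j) = -3 + ((j² + 24*j) + j) = -3 + (j² + 25*j) = -3 + j² + 25*j)
P(16, -19)*G(-39) + (-18*Q(-5) - 1) = (-35/4 - 3*16)*(-3 + (-39)² + 25*(-39)) + (-18*(-5) - 1) = (-35/4 - 48)*(-3 + 1521 - 975) + (90 - 1) = -227/4*543 + 89 = -123261/4 + 89 = -122905/4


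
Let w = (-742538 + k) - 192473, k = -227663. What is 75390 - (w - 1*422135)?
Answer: 1660199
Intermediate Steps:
w = -1162674 (w = (-742538 - 227663) - 192473 = -970201 - 192473 = -1162674)
75390 - (w - 1*422135) = 75390 - (-1162674 - 1*422135) = 75390 - (-1162674 - 422135) = 75390 - 1*(-1584809) = 75390 + 1584809 = 1660199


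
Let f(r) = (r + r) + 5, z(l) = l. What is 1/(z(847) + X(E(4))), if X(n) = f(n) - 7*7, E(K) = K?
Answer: 1/811 ≈ 0.0012330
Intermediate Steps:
f(r) = 5 + 2*r (f(r) = 2*r + 5 = 5 + 2*r)
X(n) = -44 + 2*n (X(n) = (5 + 2*n) - 7*7 = (5 + 2*n) - 49 = -44 + 2*n)
1/(z(847) + X(E(4))) = 1/(847 + (-44 + 2*4)) = 1/(847 + (-44 + 8)) = 1/(847 - 36) = 1/811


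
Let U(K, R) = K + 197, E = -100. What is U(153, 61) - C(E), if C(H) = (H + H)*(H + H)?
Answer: -39650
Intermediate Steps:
C(H) = 4*H² (C(H) = (2*H)*(2*H) = 4*H²)
U(K, R) = 197 + K
U(153, 61) - C(E) = (197 + 153) - 4*(-100)² = 350 - 4*10000 = 350 - 1*40000 = 350 - 40000 = -39650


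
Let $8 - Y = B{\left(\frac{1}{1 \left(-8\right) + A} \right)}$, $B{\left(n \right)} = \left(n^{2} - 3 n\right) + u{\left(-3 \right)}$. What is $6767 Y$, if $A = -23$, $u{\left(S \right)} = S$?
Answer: $\frac{70897859}{961} \approx 73775.0$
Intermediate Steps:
$B{\left(n \right)} = -3 + n^{2} - 3 n$ ($B{\left(n \right)} = \left(n^{2} - 3 n\right) - 3 = -3 + n^{2} - 3 n$)
$Y = \frac{10477}{961}$ ($Y = 8 - \left(-3 + \left(\frac{1}{1 \left(-8\right) - 23}\right)^{2} - \frac{3}{1 \left(-8\right) - 23}\right) = 8 - \left(-3 + \left(\frac{1}{-8 - 23}\right)^{2} - \frac{3}{-8 - 23}\right) = 8 - \left(-3 + \left(\frac{1}{-31}\right)^{2} - \frac{3}{-31}\right) = 8 - \left(-3 + \left(- \frac{1}{31}\right)^{2} - - \frac{3}{31}\right) = 8 - \left(-3 + \frac{1}{961} + \frac{3}{31}\right) = 8 - - \frac{2789}{961} = 8 + \frac{2789}{961} = \frac{10477}{961} \approx 10.902$)
$6767 Y = 6767 \cdot \frac{10477}{961} = \frac{70897859}{961}$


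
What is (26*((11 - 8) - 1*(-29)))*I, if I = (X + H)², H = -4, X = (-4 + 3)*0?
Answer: 13312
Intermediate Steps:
X = 0 (X = -1*0 = 0)
I = 16 (I = (0 - 4)² = (-4)² = 16)
(26*((11 - 8) - 1*(-29)))*I = (26*((11 - 8) - 1*(-29)))*16 = (26*(3 + 29))*16 = (26*32)*16 = 832*16 = 13312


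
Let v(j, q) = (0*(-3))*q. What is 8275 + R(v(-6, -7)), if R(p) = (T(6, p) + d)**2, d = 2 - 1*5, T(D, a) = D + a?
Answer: 8284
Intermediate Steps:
v(j, q) = 0 (v(j, q) = 0*q = 0)
d = -3 (d = 2 - 5 = -3)
R(p) = (3 + p)**2 (R(p) = ((6 + p) - 3)**2 = (3 + p)**2)
8275 + R(v(-6, -7)) = 8275 + (3 + 0)**2 = 8275 + 3**2 = 8275 + 9 = 8284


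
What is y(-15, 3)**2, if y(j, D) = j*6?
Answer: 8100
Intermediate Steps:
y(j, D) = 6*j
y(-15, 3)**2 = (6*(-15))**2 = (-90)**2 = 8100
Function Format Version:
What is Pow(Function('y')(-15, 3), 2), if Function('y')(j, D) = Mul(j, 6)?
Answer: 8100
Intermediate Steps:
Function('y')(j, D) = Mul(6, j)
Pow(Function('y')(-15, 3), 2) = Pow(Mul(6, -15), 2) = Pow(-90, 2) = 8100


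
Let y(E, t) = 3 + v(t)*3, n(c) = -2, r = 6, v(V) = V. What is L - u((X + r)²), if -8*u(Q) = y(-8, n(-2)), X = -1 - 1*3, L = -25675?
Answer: -205403/8 ≈ -25675.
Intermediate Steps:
X = -4 (X = -1 - 3 = -4)
y(E, t) = 3 + 3*t (y(E, t) = 3 + t*3 = 3 + 3*t)
u(Q) = 3/8 (u(Q) = -(3 + 3*(-2))/8 = -(3 - 6)/8 = -⅛*(-3) = 3/8)
L - u((X + r)²) = -25675 - 1*3/8 = -25675 - 3/8 = -205403/8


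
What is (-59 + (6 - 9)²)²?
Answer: 2500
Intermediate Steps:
(-59 + (6 - 9)²)² = (-59 + (-3)²)² = (-59 + 9)² = (-50)² = 2500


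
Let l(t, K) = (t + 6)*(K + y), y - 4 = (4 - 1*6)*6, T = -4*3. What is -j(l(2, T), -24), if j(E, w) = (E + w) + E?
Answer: 344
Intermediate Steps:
T = -12 (T = -1*12 = -12)
y = -8 (y = 4 + (4 - 1*6)*6 = 4 + (4 - 6)*6 = 4 - 2*6 = 4 - 12 = -8)
l(t, K) = (-8 + K)*(6 + t) (l(t, K) = (t + 6)*(K - 8) = (6 + t)*(-8 + K) = (-8 + K)*(6 + t))
j(E, w) = w + 2*E
-j(l(2, T), -24) = -(-24 + 2*(-48 - 8*2 + 6*(-12) - 12*2)) = -(-24 + 2*(-48 - 16 - 72 - 24)) = -(-24 + 2*(-160)) = -(-24 - 320) = -1*(-344) = 344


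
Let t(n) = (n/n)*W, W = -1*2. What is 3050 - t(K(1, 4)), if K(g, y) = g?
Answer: 3052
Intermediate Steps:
W = -2
t(n) = -2 (t(n) = (n/n)*(-2) = 1*(-2) = -2)
3050 - t(K(1, 4)) = 3050 - 1*(-2) = 3050 + 2 = 3052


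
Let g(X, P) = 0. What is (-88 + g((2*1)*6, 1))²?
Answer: 7744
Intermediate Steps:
(-88 + g((2*1)*6, 1))² = (-88 + 0)² = (-88)² = 7744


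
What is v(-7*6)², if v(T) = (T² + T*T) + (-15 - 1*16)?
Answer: 12229009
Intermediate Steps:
v(T) = -31 + 2*T² (v(T) = (T² + T²) + (-15 - 16) = 2*T² - 31 = -31 + 2*T²)
v(-7*6)² = (-31 + 2*(-7*6)²)² = (-31 + 2*(-42)²)² = (-31 + 2*1764)² = (-31 + 3528)² = 3497² = 12229009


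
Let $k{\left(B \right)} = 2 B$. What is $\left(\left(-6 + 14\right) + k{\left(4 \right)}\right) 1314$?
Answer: $21024$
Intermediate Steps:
$\left(\left(-6 + 14\right) + k{\left(4 \right)}\right) 1314 = \left(\left(-6 + 14\right) + 2 \cdot 4\right) 1314 = \left(8 + 8\right) 1314 = 16 \cdot 1314 = 21024$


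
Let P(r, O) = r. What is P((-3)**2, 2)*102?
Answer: 918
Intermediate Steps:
P((-3)**2, 2)*102 = (-3)**2*102 = 9*102 = 918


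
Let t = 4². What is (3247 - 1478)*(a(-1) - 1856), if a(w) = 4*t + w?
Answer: -3171817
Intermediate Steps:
t = 16
a(w) = 64 + w (a(w) = 4*16 + w = 64 + w)
(3247 - 1478)*(a(-1) - 1856) = (3247 - 1478)*((64 - 1) - 1856) = 1769*(63 - 1856) = 1769*(-1793) = -3171817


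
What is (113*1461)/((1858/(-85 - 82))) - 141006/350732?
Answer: -1208766183480/81457507 ≈ -14839.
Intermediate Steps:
(113*1461)/((1858/(-85 - 82))) - 141006/350732 = 165093/((1858/(-167))) - 141006*1/350732 = 165093/((-1/167*1858)) - 70503/175366 = 165093/(-1858/167) - 70503/175366 = 165093*(-167/1858) - 70503/175366 = -27570531/1858 - 70503/175366 = -1208766183480/81457507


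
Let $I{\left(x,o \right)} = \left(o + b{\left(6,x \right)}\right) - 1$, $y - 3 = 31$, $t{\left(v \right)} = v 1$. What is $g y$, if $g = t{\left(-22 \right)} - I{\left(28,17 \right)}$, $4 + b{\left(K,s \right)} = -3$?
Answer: $-1054$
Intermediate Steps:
$t{\left(v \right)} = v$
$b{\left(K,s \right)} = -7$ ($b{\left(K,s \right)} = -4 - 3 = -7$)
$y = 34$ ($y = 3 + 31 = 34$)
$I{\left(x,o \right)} = -8 + o$ ($I{\left(x,o \right)} = \left(o - 7\right) - 1 = \left(-7 + o\right) - 1 = -8 + o$)
$g = -31$ ($g = -22 - \left(-8 + 17\right) = -22 - 9 = -31$)
$g y = \left(-31\right) 34 = -1054$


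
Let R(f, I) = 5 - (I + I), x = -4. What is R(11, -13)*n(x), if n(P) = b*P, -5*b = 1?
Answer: 124/5 ≈ 24.800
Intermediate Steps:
b = -1/5 (b = -1/5*1 = -1/5 ≈ -0.20000)
R(f, I) = 5 - 2*I
n(P) = -P/5
R(11, -13)*n(x) = (5 - 2*(-13))*(-1/5*(-4)) = (5 + 26)*(4/5) = 31*(4/5) = 124/5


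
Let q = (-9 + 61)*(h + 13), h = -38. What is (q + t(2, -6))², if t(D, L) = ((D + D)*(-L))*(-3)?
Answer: 1882384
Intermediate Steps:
t(D, L) = 6*D*L (t(D, L) = ((2*D)*(-L))*(-3) = -2*D*L*(-3) = 6*D*L)
q = -1300 (q = (-9 + 61)*(-38 + 13) = 52*(-25) = -1300)
(q + t(2, -6))² = (-1300 + 6*2*(-6))² = (-1300 - 72)² = (-1372)² = 1882384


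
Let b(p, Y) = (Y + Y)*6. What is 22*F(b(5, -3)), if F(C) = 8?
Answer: 176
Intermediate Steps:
b(p, Y) = 12*Y (b(p, Y) = (2*Y)*6 = 12*Y)
22*F(b(5, -3)) = 22*8 = 176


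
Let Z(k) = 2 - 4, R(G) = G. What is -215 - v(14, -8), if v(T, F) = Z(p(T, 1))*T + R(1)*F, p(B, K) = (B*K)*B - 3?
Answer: -179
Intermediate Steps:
p(B, K) = -3 + K*B² (p(B, K) = K*B² - 3 = -3 + K*B²)
Z(k) = -2
v(T, F) = F - 2*T (v(T, F) = -2*T + 1*F = -2*T + F = F - 2*T)
-215 - v(14, -8) = -215 - (-8 - 2*14) = -215 - (-8 - 28) = -215 - 1*(-36) = -215 + 36 = -179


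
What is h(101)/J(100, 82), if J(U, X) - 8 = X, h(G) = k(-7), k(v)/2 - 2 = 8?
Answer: 2/9 ≈ 0.22222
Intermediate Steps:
k(v) = 20 (k(v) = 4 + 2*8 = 4 + 16 = 20)
h(G) = 20
J(U, X) = 8 + X
h(101)/J(100, 82) = 20/(8 + 82) = 20/90 = 20*(1/90) = 2/9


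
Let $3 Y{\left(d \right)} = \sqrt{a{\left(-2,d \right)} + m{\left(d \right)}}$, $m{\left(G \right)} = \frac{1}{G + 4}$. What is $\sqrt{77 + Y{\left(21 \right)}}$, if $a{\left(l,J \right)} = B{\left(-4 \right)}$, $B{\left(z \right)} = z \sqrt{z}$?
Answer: $\frac{\sqrt{17325 + 15 \sqrt{1 - 200 i}}}{15} \approx 8.813 - 0.037728 i$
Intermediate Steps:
$m{\left(G \right)} = \frac{1}{4 + G}$
$B{\left(z \right)} = z^{\frac{3}{2}}$
$a{\left(l,J \right)} = - 8 i$ ($a{\left(l,J \right)} = \left(-4\right)^{\frac{3}{2}} = - 8 i$)
$Y{\left(d \right)} = \frac{\sqrt{\frac{1}{4 + d} - 8 i}}{3}$ ($Y{\left(d \right)} = \frac{\sqrt{- 8 i + \frac{1}{4 + d}}}{3} = \frac{\sqrt{\frac{1}{4 + d} - 8 i}}{3}$)
$\sqrt{77 + Y{\left(21 \right)}} = \sqrt{77 + \frac{\sqrt{\frac{1 - 8 i \left(4 + 21\right)}{4 + 21}}}{3}} = \sqrt{77 + \frac{\sqrt{\frac{1 - 8 i 25}{25}}}{3}} = \sqrt{77 + \frac{\sqrt{\frac{1 - 200 i}{25}}}{3}} = \sqrt{77 + \frac{\sqrt{\frac{1}{25} - 8 i}}{3}}$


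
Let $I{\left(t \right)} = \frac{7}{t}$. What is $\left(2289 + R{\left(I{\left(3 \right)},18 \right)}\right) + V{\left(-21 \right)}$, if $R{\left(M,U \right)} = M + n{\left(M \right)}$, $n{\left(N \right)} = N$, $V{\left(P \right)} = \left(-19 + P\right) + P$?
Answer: $\frac{6698}{3} \approx 2232.7$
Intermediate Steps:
$V{\left(P \right)} = -19 + 2 P$
$R{\left(M,U \right)} = 2 M$ ($R{\left(M,U \right)} = M + M = 2 M$)
$\left(2289 + R{\left(I{\left(3 \right)},18 \right)}\right) + V{\left(-21 \right)} = \left(2289 + 2 \cdot \frac{7}{3}\right) + \left(-19 + 2 \left(-21\right)\right) = \left(2289 + 2 \cdot 7 \cdot \frac{1}{3}\right) - 61 = \left(2289 + 2 \cdot \frac{7}{3}\right) - 61 = \left(2289 + \frac{14}{3}\right) - 61 = \frac{6881}{3} - 61 = \frac{6698}{3}$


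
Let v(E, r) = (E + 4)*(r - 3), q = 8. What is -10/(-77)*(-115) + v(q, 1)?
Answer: -2998/77 ≈ -38.935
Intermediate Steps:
v(E, r) = (-3 + r)*(4 + E) (v(E, r) = (4 + E)*(-3 + r) = (-3 + r)*(4 + E))
-10/(-77)*(-115) + v(q, 1) = -10/(-77)*(-115) + (-12 - 3*8 + 4*1 + 8*1) = -10*(-1/77)*(-115) + (-12 - 24 + 4 + 8) = (10/77)*(-115) - 24 = -1150/77 - 24 = -2998/77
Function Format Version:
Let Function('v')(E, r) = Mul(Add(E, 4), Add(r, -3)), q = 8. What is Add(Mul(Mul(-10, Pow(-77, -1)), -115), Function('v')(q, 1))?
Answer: Rational(-2998, 77) ≈ -38.935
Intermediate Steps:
Function('v')(E, r) = Mul(Add(-3, r), Add(4, E)) (Function('v')(E, r) = Mul(Add(4, E), Add(-3, r)) = Mul(Add(-3, r), Add(4, E)))
Add(Mul(Mul(-10, Pow(-77, -1)), -115), Function('v')(q, 1)) = Add(Mul(Mul(-10, Pow(-77, -1)), -115), Add(-12, Mul(-3, 8), Mul(4, 1), Mul(8, 1))) = Add(Mul(Mul(-10, Rational(-1, 77)), -115), Add(-12, -24, 4, 8)) = Add(Mul(Rational(10, 77), -115), -24) = Add(Rational(-1150, 77), -24) = Rational(-2998, 77)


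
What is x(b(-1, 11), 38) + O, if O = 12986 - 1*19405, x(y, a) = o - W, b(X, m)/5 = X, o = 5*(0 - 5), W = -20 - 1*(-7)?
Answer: -6431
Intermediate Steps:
W = -13 (W = -20 + 7 = -13)
o = -25 (o = 5*(-5) = -25)
b(X, m) = 5*X
x(y, a) = -12 (x(y, a) = -25 - 1*(-13) = -25 + 13 = -12)
O = -6419 (O = 12986 - 19405 = -6419)
x(b(-1, 11), 38) + O = -12 - 6419 = -6431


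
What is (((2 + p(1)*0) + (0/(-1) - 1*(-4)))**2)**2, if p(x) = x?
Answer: 1296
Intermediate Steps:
(((2 + p(1)*0) + (0/(-1) - 1*(-4)))**2)**2 = (((2 + 1*0) + (0/(-1) - 1*(-4)))**2)**2 = (((2 + 0) + (0*(-1) + 4))**2)**2 = ((2 + (0 + 4))**2)**2 = ((2 + 4)**2)**2 = (6**2)**2 = 36**2 = 1296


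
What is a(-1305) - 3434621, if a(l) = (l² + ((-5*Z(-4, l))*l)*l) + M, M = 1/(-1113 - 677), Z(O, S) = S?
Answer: 19887806686909/1790 ≈ 1.1111e+10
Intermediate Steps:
M = -1/1790 (M = 1/(-1790) = -1/1790 ≈ -0.00055866)
a(l) = -1/1790 + l² - 5*l³ (a(l) = (l² + ((-5*l)*l)*l) - 1/1790 = (l² + (-5*l²)*l) - 1/1790 = (l² - 5*l³) - 1/1790 = -1/1790 + l² - 5*l³)
a(-1305) - 3434621 = (-1/1790 + (-1305)² - 5*(-1305)³) - 3434621 = (-1/1790 + 1703025 - 5*(-2222447625)) - 3434621 = (-1/1790 + 1703025 + 11112238125) - 3434621 = 19893954658499/1790 - 3434621 = 19887806686909/1790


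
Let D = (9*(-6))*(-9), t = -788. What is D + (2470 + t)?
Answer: 2168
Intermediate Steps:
D = 486 (D = -54*(-9) = 486)
D + (2470 + t) = 486 + (2470 - 788) = 486 + 1682 = 2168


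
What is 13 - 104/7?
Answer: -13/7 ≈ -1.8571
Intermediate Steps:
13 - 104/7 = -13/7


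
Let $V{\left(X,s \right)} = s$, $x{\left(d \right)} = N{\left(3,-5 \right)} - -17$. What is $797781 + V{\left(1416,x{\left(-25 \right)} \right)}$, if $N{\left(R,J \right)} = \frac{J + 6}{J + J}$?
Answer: $\frac{7977979}{10} \approx 7.978 \cdot 10^{5}$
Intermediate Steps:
$N{\left(R,J \right)} = \frac{6 + J}{2 J}$
$x{\left(d \right)} = \frac{169}{10}$ ($x{\left(d \right)} = \frac{6 - 5}{2 \left(-5\right)} - -17 = \frac{1}{2} \left(- \frac{1}{5}\right) 1 + 17 = - \frac{1}{10} + 17 = \frac{169}{10}$)
$797781 + V{\left(1416,x{\left(-25 \right)} \right)} = 797781 + \frac{169}{10} = \frac{7977979}{10}$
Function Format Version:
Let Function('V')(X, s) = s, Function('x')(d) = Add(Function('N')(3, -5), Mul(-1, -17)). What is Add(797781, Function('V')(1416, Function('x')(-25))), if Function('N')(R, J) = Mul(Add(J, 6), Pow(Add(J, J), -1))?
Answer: Rational(7977979, 10) ≈ 7.9780e+5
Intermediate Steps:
Function('N')(R, J) = Mul(Rational(1, 2), Pow(J, -1), Add(6, J)) (Function('N')(R, J) = Mul(Add(6, J), Pow(Mul(2, J), -1)) = Mul(Add(6, J), Mul(Rational(1, 2), Pow(J, -1))) = Mul(Rational(1, 2), Pow(J, -1), Add(6, J)))
Function('x')(d) = Rational(169, 10) (Function('x')(d) = Add(Mul(Rational(1, 2), Pow(-5, -1), Add(6, -5)), Mul(-1, -17)) = Add(Mul(Rational(1, 2), Rational(-1, 5), 1), 17) = Add(Rational(-1, 10), 17) = Rational(169, 10))
Add(797781, Function('V')(1416, Function('x')(-25))) = Add(797781, Rational(169, 10)) = Rational(7977979, 10)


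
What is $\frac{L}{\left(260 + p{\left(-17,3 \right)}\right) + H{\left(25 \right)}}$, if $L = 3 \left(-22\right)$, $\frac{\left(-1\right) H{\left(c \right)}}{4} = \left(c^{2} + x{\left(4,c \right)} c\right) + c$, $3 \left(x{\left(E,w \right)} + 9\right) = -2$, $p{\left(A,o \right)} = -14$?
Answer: $\frac{99}{2081} \approx 0.047573$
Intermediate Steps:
$x{\left(E,w \right)} = - \frac{29}{3}$ ($x{\left(E,w \right)} = -9 + \frac{1}{3} \left(-2\right) = -9 - \frac{2}{3} = - \frac{29}{3}$)
$H{\left(c \right)} = - 4 c^{2} + \frac{104 c}{3}$ ($H{\left(c \right)} = - 4 \left(\left(c^{2} - \frac{29 c}{3}\right) + c\right) = - 4 \left(c^{2} - \frac{26 c}{3}\right) = - 4 c^{2} + \frac{104 c}{3}$)
$L = -66$
$\frac{L}{\left(260 + p{\left(-17,3 \right)}\right) + H{\left(25 \right)}} = \frac{1}{\left(260 - 14\right) + \frac{4}{3} \cdot 25 \left(26 - 75\right)} \left(-66\right) = \frac{1}{246 + \frac{4}{3} \cdot 25 \left(26 - 75\right)} \left(-66\right) = \frac{1}{246 + \frac{4}{3} \cdot 25 \left(-49\right)} \left(-66\right) = \frac{1}{246 - \frac{4900}{3}} \left(-66\right) = \frac{1}{- \frac{4162}{3}} \left(-66\right) = \left(- \frac{3}{4162}\right) \left(-66\right) = \frac{99}{2081}$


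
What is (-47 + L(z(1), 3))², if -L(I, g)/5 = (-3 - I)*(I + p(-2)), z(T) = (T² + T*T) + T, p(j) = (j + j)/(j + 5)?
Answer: 9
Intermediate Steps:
p(j) = 2*j/(5 + j) (p(j) = (2*j)/(5 + j) = 2*j/(5 + j))
z(T) = T + 2*T² (z(T) = (T² + T²) + T = 2*T² + T = T + 2*T²)
L(I, g) = -5*(-3 - I)*(-4/3 + I) (L(I, g) = -5*(-3 - I)*(I + 2*(-2)/(5 - 2)) = -5*(-3 - I)*(I + 2*(-2)/3) = -5*(-3 - I)*(I + 2*(-2)*(⅓)) = -5*(-3 - I)*(I - 4/3) = -5*(-3 - I)*(-4/3 + I))
(-47 + L(z(1), 3))² = (-47 + (-20 + 5*(1*(1 + 2*1))² + 25*(1*(1 + 2*1))/3))² = (-47 + (-20 + 5*(1*(1 + 2))² + 25*(1*(1 + 2))/3))² = (-47 + (-20 + 5*(1*3)² + 25*(1*3)/3))² = (-47 + (-20 + 5*3² + (25/3)*3))² = (-47 + (-20 + 5*9 + 25))² = (-47 + (-20 + 45 + 25))² = (-47 + 50)² = 3² = 9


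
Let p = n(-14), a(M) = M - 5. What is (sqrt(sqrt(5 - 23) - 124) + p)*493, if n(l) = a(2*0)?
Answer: -2465 + 493*sqrt(-124 + 3*I*sqrt(2)) ≈ -2371.1 + 5490.6*I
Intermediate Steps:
a(M) = -5 + M
n(l) = -5 (n(l) = -5 + 2*0 = -5 + 0 = -5)
p = -5
(sqrt(sqrt(5 - 23) - 124) + p)*493 = (sqrt(sqrt(5 - 23) - 124) - 5)*493 = (sqrt(sqrt(-18) - 124) - 5)*493 = (sqrt(3*I*sqrt(2) - 124) - 5)*493 = (sqrt(-124 + 3*I*sqrt(2)) - 5)*493 = (-5 + sqrt(-124 + 3*I*sqrt(2)))*493 = -2465 + 493*sqrt(-124 + 3*I*sqrt(2))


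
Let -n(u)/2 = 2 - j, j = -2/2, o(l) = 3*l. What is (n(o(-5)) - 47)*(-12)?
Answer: 636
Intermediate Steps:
j = -1 (j = -2*½ = -1)
n(u) = -6 (n(u) = -2*(2 - 1*(-1)) = -2*(2 + 1) = -2*3 = -6)
(n(o(-5)) - 47)*(-12) = (-6 - 47)*(-12) = -53*(-12) = 636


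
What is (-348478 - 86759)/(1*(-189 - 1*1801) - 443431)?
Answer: 435237/445421 ≈ 0.97714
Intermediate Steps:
(-348478 - 86759)/(1*(-189 - 1*1801) - 443431) = -435237/(1*(-189 - 1801) - 443431) = -435237/(1*(-1990) - 443431) = -435237/(-1990 - 443431) = -435237/(-445421) = -435237*(-1/445421) = 435237/445421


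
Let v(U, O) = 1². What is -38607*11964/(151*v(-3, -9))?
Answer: -461894148/151 ≈ -3.0589e+6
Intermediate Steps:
v(U, O) = 1
-38607*11964/(151*v(-3, -9)) = -38607/((1*151)/11964) = -38607/(151*(1/11964)) = -38607/151/11964 = -38607*11964/151 = -461894148/151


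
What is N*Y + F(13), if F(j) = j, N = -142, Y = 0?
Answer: 13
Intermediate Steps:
N*Y + F(13) = -142*0 + 13 = 0 + 13 = 13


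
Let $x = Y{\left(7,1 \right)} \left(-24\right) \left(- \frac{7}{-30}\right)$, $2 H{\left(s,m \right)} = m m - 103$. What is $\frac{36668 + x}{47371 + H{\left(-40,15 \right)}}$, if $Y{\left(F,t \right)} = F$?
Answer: $\frac{22893}{29645} \approx 0.77224$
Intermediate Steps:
$H{\left(s,m \right)} = - \frac{103}{2} + \frac{m^{2}}{2}$ ($H{\left(s,m \right)} = \frac{m m - 103}{2} = \frac{m^{2} - 103}{2} = \frac{-103 + m^{2}}{2} = - \frac{103}{2} + \frac{m^{2}}{2}$)
$x = - \frac{196}{5}$ ($x = 7 \left(-24\right) \left(- \frac{7}{-30}\right) = - 168 \left(\left(-7\right) \left(- \frac{1}{30}\right)\right) = \left(-168\right) \frac{7}{30} = - \frac{196}{5} \approx -39.2$)
$\frac{36668 + x}{47371 + H{\left(-40,15 \right)}} = \frac{36668 - \frac{196}{5}}{47371 - \left(\frac{103}{2} - \frac{15^{2}}{2}\right)} = \frac{183144}{5 \left(47371 + \left(- \frac{103}{2} + \frac{1}{2} \cdot 225\right)\right)} = \frac{183144}{5 \left(47371 + \left(- \frac{103}{2} + \frac{225}{2}\right)\right)} = \frac{183144}{5 \left(47371 + 61\right)} = \frac{183144}{5 \cdot 47432} = \frac{183144}{5} \cdot \frac{1}{47432} = \frac{22893}{29645}$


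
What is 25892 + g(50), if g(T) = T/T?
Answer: 25893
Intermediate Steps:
g(T) = 1
25892 + g(50) = 25892 + 1 = 25893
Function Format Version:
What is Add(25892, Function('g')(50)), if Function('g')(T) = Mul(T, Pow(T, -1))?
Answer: 25893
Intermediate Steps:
Function('g')(T) = 1
Add(25892, Function('g')(50)) = Add(25892, 1) = 25893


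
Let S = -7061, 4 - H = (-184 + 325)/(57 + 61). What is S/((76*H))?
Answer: -416599/12578 ≈ -33.121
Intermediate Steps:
H = 331/118 (H = 4 - (-184 + 325)/(57 + 61) = 4 - 141/118 = 331/118 ≈ 2.8051)
S/((76*H)) = -7061/(76*(331/118)) = -7061/12578/59 = -7061*59/12578 = -416599/12578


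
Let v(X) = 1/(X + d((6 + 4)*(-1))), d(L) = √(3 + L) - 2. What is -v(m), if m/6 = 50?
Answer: I/(√7 - 298*I) ≈ -0.0033554 + 2.9791e-5*I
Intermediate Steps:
m = 300 (m = 6*50 = 300)
d(L) = -2 + √(3 + L)
v(X) = 1/(-2 + X + I*√7) (v(X) = 1/(X + (-2 + √(3 + (6 + 4)*(-1)))) = 1/(X + (-2 + √(3 + 10*(-1)))) = 1/(X + (-2 + √(3 - 10))) = 1/(X + (-2 + √(-7))) = 1/(X + (-2 + I*√7)) = 1/(-2 + X + I*√7))
-v(m) = -1/(-2 + 300 + I*√7) = -1/(298 + I*√7)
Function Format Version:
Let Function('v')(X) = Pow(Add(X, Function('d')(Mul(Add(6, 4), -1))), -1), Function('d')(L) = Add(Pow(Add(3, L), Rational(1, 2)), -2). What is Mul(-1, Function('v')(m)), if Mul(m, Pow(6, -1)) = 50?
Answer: Mul(I, Pow(Add(Pow(7, Rational(1, 2)), Mul(-298, I)), -1)) ≈ Add(-0.0033554, Mul(2.9791e-5, I))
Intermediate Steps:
m = 300 (m = Mul(6, 50) = 300)
Function('d')(L) = Add(-2, Pow(Add(3, L), Rational(1, 2)))
Function('v')(X) = Pow(Add(-2, X, Mul(I, Pow(7, Rational(1, 2)))), -1) (Function('v')(X) = Pow(Add(X, Add(-2, Pow(Add(3, Mul(Add(6, 4), -1)), Rational(1, 2)))), -1) = Pow(Add(X, Add(-2, Pow(Add(3, Mul(10, -1)), Rational(1, 2)))), -1) = Pow(Add(X, Add(-2, Pow(Add(3, -10), Rational(1, 2)))), -1) = Pow(Add(X, Add(-2, Pow(-7, Rational(1, 2)))), -1) = Pow(Add(X, Add(-2, Mul(I, Pow(7, Rational(1, 2))))), -1) = Pow(Add(-2, X, Mul(I, Pow(7, Rational(1, 2)))), -1))
Mul(-1, Function('v')(m)) = Mul(-1, Pow(Add(-2, 300, Mul(I, Pow(7, Rational(1, 2)))), -1)) = Mul(-1, Pow(Add(298, Mul(I, Pow(7, Rational(1, 2)))), -1))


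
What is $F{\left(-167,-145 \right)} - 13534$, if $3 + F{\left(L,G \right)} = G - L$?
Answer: $-13515$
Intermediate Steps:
$F{\left(L,G \right)} = -3 + G - L$ ($F{\left(L,G \right)} = -3 + \left(G - L\right) = -3 + G - L$)
$F{\left(-167,-145 \right)} - 13534 = \left(-3 - 145 - -167\right) - 13534 = \left(-3 - 145 + 167\right) - 13534 = 19 - 13534 = -13515$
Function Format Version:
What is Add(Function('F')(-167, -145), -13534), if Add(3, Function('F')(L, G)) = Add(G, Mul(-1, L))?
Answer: -13515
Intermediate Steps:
Function('F')(L, G) = Add(-3, G, Mul(-1, L)) (Function('F')(L, G) = Add(-3, Add(G, Mul(-1, L))) = Add(-3, G, Mul(-1, L)))
Add(Function('F')(-167, -145), -13534) = Add(Add(-3, -145, Mul(-1, -167)), -13534) = Add(Add(-3, -145, 167), -13534) = Add(19, -13534) = -13515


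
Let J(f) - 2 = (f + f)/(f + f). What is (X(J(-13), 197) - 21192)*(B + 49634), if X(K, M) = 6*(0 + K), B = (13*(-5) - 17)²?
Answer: -1193324292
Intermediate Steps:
J(f) = 3 (J(f) = 2 + (f + f)/(f + f) = 2 + (2*f)/((2*f)) = 2 + (2*f)*(1/(2*f)) = 2 + 1 = 3)
B = 6724 (B = (-65 - 17)² = (-82)² = 6724)
X(K, M) = 6*K
(X(J(-13), 197) - 21192)*(B + 49634) = (6*3 - 21192)*(6724 + 49634) = (18 - 21192)*56358 = -21174*56358 = -1193324292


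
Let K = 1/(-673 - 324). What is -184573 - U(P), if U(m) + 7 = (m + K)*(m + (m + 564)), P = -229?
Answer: -159811018/997 ≈ -1.6029e+5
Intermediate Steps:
K = -1/997 (K = 1/(-997) = -1/997 ≈ -0.0010030)
U(m) = -7 + (564 + 2*m)*(-1/997 + m) (U(m) = -7 + (m - 1/997)*(m + (m + 564)) = -7 + (-1/997 + m)*(m + (564 + m)) = -7 + (-1/997 + m)*(564 + 2*m) = -7 + (564 + 2*m)*(-1/997 + m))
-184573 - U(P) = -184573 - (-7543/997 + 2*(-229)² + (562306/997)*(-229)) = -184573 - (-7543/997 + 2*52441 - 128768074/997) = -184573 - (-7543/997 + 104882 - 128768074/997) = -184573 - 1*(-24208263/997) = -184573 + 24208263/997 = -159811018/997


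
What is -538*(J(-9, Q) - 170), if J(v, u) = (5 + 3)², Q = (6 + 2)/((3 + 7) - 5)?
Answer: 57028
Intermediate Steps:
Q = 8/5 (Q = 8/(10 - 5) = 8/5 ≈ 1.6000)
J(v, u) = 64 (J(v, u) = 8² = 64)
-538*(J(-9, Q) - 170) = -538*(64 - 170) = -538*(-106) = 57028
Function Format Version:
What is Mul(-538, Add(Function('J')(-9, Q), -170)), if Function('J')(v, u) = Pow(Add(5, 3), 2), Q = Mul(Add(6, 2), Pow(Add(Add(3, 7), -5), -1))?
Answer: 57028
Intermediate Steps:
Q = Rational(8, 5) (Q = Mul(8, Pow(Add(10, -5), -1)) = Mul(8, Pow(5, -1)) = Mul(8, Rational(1, 5)) = Rational(8, 5) ≈ 1.6000)
Function('J')(v, u) = 64 (Function('J')(v, u) = Pow(8, 2) = 64)
Mul(-538, Add(Function('J')(-9, Q), -170)) = Mul(-538, Add(64, -170)) = Mul(-538, -106) = 57028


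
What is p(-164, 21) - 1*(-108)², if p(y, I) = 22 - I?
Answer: -11663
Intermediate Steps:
p(-164, 21) - 1*(-108)² = (22 - 1*21) - 1*(-108)² = (22 - 21) - 1*11664 = 1 - 11664 = -11663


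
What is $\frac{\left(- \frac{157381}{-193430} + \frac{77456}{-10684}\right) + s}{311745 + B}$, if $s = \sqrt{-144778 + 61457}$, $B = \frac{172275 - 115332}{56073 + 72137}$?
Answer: $- \frac{14210855671483}{688332825246168043} + \frac{128210 i \sqrt{83321}}{39968883393} \approx -2.0645 \cdot 10^{-5} + 0.00092593 i$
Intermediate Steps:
$B = \frac{56943}{128210} \approx 0.44414$
$s = i \sqrt{83321}$ ($s = \sqrt{-83321} = i \sqrt{83321} \approx 288.65 i$)
$\frac{\left(- \frac{157381}{-193430} + \frac{77456}{-10684}\right) + s}{311745 + B} = \frac{\left(- \frac{157381}{-193430} + \frac{77456}{-10684}\right) + i \sqrt{83321}}{311745 + \frac{56943}{128210}} = \frac{\left(\left(-157381\right) \left(- \frac{1}{193430}\right) + 77456 \left(- \frac{1}{10684}\right)\right) + i \sqrt{83321}}{\frac{39968883393}{128210}} = \left(\left(\frac{157381}{193430} - \frac{19364}{2671}\right) + i \sqrt{83321}\right) \frac{128210}{39968883393} = \left(- \frac{3325213869}{516651530} + i \sqrt{83321}\right) \frac{128210}{39968883393} = - \frac{14210855671483}{688332825246168043} + \frac{128210 i \sqrt{83321}}{39968883393}$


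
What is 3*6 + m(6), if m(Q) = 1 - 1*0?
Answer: 19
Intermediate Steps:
m(Q) = 1 (m(Q) = 1 + 0 = 1)
3*6 + m(6) = 3*6 + 1 = 18 + 1 = 19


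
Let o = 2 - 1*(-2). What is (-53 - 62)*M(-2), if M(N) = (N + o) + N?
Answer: 0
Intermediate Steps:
o = 4 (o = 2 + 2 = 4)
M(N) = 4 + 2*N (M(N) = (N + 4) + N = (4 + N) + N = 4 + 2*N)
(-53 - 62)*M(-2) = (-53 - 62)*(4 + 2*(-2)) = -115*(4 - 4) = -115*0 = 0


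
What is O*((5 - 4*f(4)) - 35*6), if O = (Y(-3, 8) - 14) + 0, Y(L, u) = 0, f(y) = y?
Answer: 3094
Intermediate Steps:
O = -14 (O = (0 - 14) + 0 = -14 + 0 = -14)
O*((5 - 4*f(4)) - 35*6) = -14*((5 - 4*4) - 35*6) = -14*((5 - 16) - 210) = -14*(-11 - 210) = -14*(-221) = 3094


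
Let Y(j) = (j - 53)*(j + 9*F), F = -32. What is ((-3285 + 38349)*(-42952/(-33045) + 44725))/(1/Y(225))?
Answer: -187187966358363936/11015 ≈ -1.6994e+13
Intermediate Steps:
Y(j) = (-288 + j)*(-53 + j) (Y(j) = (j - 53)*(j + 9*(-32)) = (-53 + j)*(j - 288) = (-53 + j)*(-288 + j) = (-288 + j)*(-53 + j))
((-3285 + 38349)*(-42952/(-33045) + 44725))/(1/Y(225)) = ((-3285 + 38349)*(-42952/(-33045) + 44725))/(1/(15264 + 225² - 341*225)) = (35064*(-42952*(-1/33045) + 44725))/(1/(15264 + 50625 - 76725)) = (35064*(42952/33045 + 44725))/(1/(-10836)) = (35064*(1477980577/33045))/(-1/10836) = (17274636983976/11015)*(-10836) = -187187966358363936/11015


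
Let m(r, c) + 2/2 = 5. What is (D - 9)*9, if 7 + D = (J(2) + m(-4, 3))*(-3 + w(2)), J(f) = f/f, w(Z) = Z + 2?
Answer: -99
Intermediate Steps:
m(r, c) = 4 (m(r, c) = -1 + 5 = 4)
w(Z) = 2 + Z
J(f) = 1
D = -2 (D = -7 + (1 + 4)*(-3 + (2 + 2)) = -7 + 5*(-3 + 4) = -7 + 5*1 = -7 + 5 = -2)
(D - 9)*9 = (-2 - 9)*9 = -11*9 = -99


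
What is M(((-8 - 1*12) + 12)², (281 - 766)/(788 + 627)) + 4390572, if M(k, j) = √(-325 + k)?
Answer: 4390572 + 3*I*√29 ≈ 4.3906e+6 + 16.155*I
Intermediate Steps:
M(((-8 - 1*12) + 12)², (281 - 766)/(788 + 627)) + 4390572 = √(-325 + ((-8 - 1*12) + 12)²) + 4390572 = √(-325 + ((-8 - 12) + 12)²) + 4390572 = √(-325 + (-20 + 12)²) + 4390572 = √(-325 + (-8)²) + 4390572 = √(-325 + 64) + 4390572 = √(-261) + 4390572 = 3*I*√29 + 4390572 = 4390572 + 3*I*√29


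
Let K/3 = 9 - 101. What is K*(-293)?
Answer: 80868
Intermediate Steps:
K = -276 (K = 3*(9 - 101) = 3*(-92) = -276)
K*(-293) = -276*(-293) = 80868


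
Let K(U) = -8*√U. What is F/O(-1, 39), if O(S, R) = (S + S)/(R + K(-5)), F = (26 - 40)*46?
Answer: 12558 - 2576*I*√5 ≈ 12558.0 - 5760.1*I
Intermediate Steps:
F = -644 (F = -14*46 = -644)
O(S, R) = 2*S/(R - 8*I*√5) (O(S, R) = (S + S)/(R - 8*I*√5) = (2*S)/(R - 8*I*√5) = 2*S/(R - 8*I*√5))
F/O(-1, 39) = -(-12558 + 2576*I*√5) = -644*(-39/2 + 4*I*√5) = 12558 - 2576*I*√5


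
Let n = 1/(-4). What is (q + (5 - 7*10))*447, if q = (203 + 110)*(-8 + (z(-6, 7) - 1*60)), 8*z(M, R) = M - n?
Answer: -308594049/32 ≈ -9.6436e+6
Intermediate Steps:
n = -¼ ≈ -0.25000
z(M, R) = 1/32 + M/8 (z(M, R) = (M - 1*(-¼))/8 = (M + ¼)/8 = (¼ + M)/8 = 1/32 + M/8)
q = -688287/32 (q = (203 + 110)*(-8 + ((1/32 + (⅛)*(-6)) - 1*60)) = 313*(-8 + ((1/32 - ¾) - 60)) = 313*(-8 + (-23/32 - 60)) = 313*(-8 - 1943/32) = 313*(-2199/32) = -688287/32 ≈ -21509.)
(q + (5 - 7*10))*447 = (-688287/32 + (5 - 7*10))*447 = (-688287/32 + (5 - 70))*447 = (-688287/32 - 65)*447 = -690367/32*447 = -308594049/32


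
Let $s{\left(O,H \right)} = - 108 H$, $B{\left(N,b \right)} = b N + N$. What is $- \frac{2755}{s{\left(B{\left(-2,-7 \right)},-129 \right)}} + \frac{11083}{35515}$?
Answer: $\frac{56564531}{494794980} \approx 0.11432$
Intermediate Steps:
$B{\left(N,b \right)} = N + N b$ ($B{\left(N,b \right)} = N b + N = N + N b$)
$- \frac{2755}{s{\left(B{\left(-2,-7 \right)},-129 \right)}} + \frac{11083}{35515} = - \frac{2755}{\left(-108\right) \left(-129\right)} + \frac{11083}{35515} = - \frac{2755}{13932} + 11083 \cdot \frac{1}{35515} = \left(-2755\right) \frac{1}{13932} + \frac{11083}{35515} = - \frac{2755}{13932} + \frac{11083}{35515} = \frac{56564531}{494794980}$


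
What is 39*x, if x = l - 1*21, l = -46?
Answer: -2613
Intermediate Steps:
x = -67 (x = -46 - 1*21 = -46 - 21 = -67)
39*x = 39*(-67) = -2613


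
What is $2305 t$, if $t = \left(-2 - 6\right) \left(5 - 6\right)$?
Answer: $18440$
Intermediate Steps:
$t = 8$ ($t = - 8 \left(5 - 6\right) = \left(-8\right) \left(-1\right) = 8$)
$2305 t = 2305 \cdot 8 = 18440$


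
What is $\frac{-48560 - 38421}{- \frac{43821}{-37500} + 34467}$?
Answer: $- \frac{1087262500}{430852107} \approx -2.5235$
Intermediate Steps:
$\frac{-48560 - 38421}{- \frac{43821}{-37500} + 34467} = - \frac{86981}{\left(-43821\right) \left(- \frac{1}{37500}\right) + 34467} = - \frac{86981}{\frac{14607}{12500} + 34467} = - \frac{86981}{\frac{430852107}{12500}} = \left(-86981\right) \frac{12500}{430852107} = - \frac{1087262500}{430852107}$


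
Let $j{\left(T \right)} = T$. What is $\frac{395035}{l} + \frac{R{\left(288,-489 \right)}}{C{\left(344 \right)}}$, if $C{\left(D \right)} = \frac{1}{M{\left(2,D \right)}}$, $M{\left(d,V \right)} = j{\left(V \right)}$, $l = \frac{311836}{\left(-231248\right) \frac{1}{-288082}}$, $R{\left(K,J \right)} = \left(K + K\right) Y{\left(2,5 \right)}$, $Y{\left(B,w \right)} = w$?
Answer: $\frac{11125095905161390}{11229292319} \approx 9.9072 \cdot 10^{5}$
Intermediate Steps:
$R{\left(K,J \right)} = 10 K$ ($R{\left(K,J \right)} = \left(K + K\right) 5 = 2 K 5 = 10 K$)
$l = \frac{11229292319}{28906}$ ($l = \frac{311836}{\left(-231248\right) \left(- \frac{1}{288082}\right)} = \frac{311836}{\frac{115624}{144041}} = 311836 \cdot \frac{144041}{115624} = \frac{11229292319}{28906} \approx 3.8848 \cdot 10^{5}$)
$M{\left(d,V \right)} = V$
$C{\left(D \right)} = \frac{1}{D}$
$\frac{395035}{l} + \frac{R{\left(288,-489 \right)}}{C{\left(344 \right)}} = \frac{395035}{\frac{11229292319}{28906}} + \frac{10 \cdot 288}{\frac{1}{344}} = 395035 \cdot \frac{28906}{11229292319} + 2880 \frac{1}{\frac{1}{344}} = \frac{11418881710}{11229292319} + 2880 \cdot 344 = \frac{11418881710}{11229292319} + 990720 = \frac{11125095905161390}{11229292319}$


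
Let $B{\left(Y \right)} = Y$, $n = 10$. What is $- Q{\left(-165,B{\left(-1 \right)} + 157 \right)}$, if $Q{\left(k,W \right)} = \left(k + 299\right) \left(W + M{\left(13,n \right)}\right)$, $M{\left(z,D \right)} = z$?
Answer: $-22646$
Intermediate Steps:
$Q{\left(k,W \right)} = \left(13 + W\right) \left(299 + k\right)$ ($Q{\left(k,W \right)} = \left(k + 299\right) \left(W + 13\right) = \left(299 + k\right) \left(13 + W\right) = \left(13 + W\right) \left(299 + k\right)$)
$- Q{\left(-165,B{\left(-1 \right)} + 157 \right)} = - (3887 + 13 \left(-165\right) + 299 \left(-1 + 157\right) + \left(-1 + 157\right) \left(-165\right)) = - (3887 - 2145 + 299 \cdot 156 + 156 \left(-165\right)) = - (3887 - 2145 + 46644 - 25740) = \left(-1\right) 22646 = -22646$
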